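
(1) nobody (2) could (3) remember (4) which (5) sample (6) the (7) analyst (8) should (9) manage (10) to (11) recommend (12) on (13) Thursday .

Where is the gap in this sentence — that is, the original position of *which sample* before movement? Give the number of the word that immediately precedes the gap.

Underlying clause: The analyst should manage to recommend which sample on Thursday.
'which sample' functions as the direct object of 'recommend'. Wh-movement fronts it, leaving a gap right after 'recommend':
Nobody could remember which sample the analyst should manage to recommend ___ on Thursday.
'recommend' is word 11.

11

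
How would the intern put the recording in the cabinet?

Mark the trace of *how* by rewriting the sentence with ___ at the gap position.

How would the intern put the recording in the cabinet ___?

Underlying clause: The intern would put the recording in the cabinet how.
'how' functions as the manner adjunct. The gap is right after 'cabinet'.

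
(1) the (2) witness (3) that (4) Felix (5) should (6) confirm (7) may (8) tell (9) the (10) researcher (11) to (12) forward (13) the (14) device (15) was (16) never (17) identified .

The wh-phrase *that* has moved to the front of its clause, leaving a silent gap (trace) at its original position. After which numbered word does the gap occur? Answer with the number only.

6

The filler 'that' is interpreted as the subject of the clause embedded under 'confirm'. Wh-movement fronts it, leaving a gap right after 'confirm':
The witness that Felix should confirm ___ may tell the researcher to forward the device was never identified.
'confirm' is word 6.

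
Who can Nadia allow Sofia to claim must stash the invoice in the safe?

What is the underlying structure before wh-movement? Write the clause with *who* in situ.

'who' is the subject of the clause embedded under 'claim'. It moves to the left edge, and the trace sits right after 'claim':
Who can Nadia allow Sofia to claim ___ must stash the invoice in the safe?

Nadia can allow Sofia to claim who must stash the invoice in the safe.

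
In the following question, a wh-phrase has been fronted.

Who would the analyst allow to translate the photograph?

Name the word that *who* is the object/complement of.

allow

Pre-movement form: The analyst would allow who to translate the photograph.
'who' is the direct object of 'allow'. It moves to the left edge, and the trace sits right after 'allow':
Who would the analyst allow ___ to translate the photograph?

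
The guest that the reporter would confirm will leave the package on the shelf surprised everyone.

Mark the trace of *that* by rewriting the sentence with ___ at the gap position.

The guest that the reporter would confirm ___ will leave the package on the shelf surprised everyone.

The filler 'that' is interpreted as the subject of the clause embedded under 'confirm'. The gap is right after 'confirm'.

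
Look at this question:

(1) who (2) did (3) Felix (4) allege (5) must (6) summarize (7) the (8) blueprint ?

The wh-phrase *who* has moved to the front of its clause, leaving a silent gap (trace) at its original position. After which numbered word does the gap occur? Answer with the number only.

4

Underlying clause: Felix did allege who must summarize the blueprint.
'who' functions as the subject of the clause embedded under 'allege'. It moves to the left edge, and the trace sits right after 'allege':
Who did Felix allege ___ must summarize the blueprint?
'allege' is word 4.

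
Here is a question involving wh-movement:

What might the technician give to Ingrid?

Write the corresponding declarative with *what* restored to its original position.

'what' is the direct object of 'give'. Fronting leaves a gap immediately after 'give':
What might the technician give ___ to Ingrid?

The technician might give what to Ingrid.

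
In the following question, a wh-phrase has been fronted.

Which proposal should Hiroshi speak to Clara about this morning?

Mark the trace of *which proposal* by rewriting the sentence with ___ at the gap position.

In situ: Hiroshi should speak to Clara about which proposal this morning.
The filler 'which proposal' is interpreted as the object of the preposition 'about'. The gap is right after 'about'.

Which proposal should Hiroshi speak to Clara about ___ this morning?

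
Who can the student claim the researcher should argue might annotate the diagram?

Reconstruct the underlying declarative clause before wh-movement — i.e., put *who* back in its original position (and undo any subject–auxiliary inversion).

The student can claim the researcher should argue who might annotate the diagram.

'who' is the subject of the clause embedded under 'argue'. It moves to the left edge, and the trace sits right after 'argue':
Who can the student claim the researcher should argue ___ might annotate the diagram?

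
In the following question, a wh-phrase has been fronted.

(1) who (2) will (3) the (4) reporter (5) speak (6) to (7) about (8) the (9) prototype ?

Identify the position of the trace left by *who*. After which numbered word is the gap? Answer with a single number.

6

In situ: The reporter will speak to who about the prototype.
The filler 'who' is interpreted as the object of the preposition 'to'. Fronting leaves a gap immediately after 'to':
Who will the reporter speak to ___ about the prototype?
'to' is word 6.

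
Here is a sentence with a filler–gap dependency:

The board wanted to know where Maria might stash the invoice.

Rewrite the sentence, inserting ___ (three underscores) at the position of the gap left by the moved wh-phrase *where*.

Before movement: Maria might stash the invoice where.
'where' is the locative complement of 'stash'. The gap is right after 'invoice'.

The board wanted to know where Maria might stash the invoice ___.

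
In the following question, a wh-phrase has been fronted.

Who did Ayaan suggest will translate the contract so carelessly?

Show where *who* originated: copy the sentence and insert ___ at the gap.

Who did Ayaan suggest ___ will translate the contract so carelessly?

Pre-movement form: Ayaan did suggest who will translate the contract so carelessly.
The filler 'who' is interpreted as the subject of the clause embedded under 'suggest'. The gap is right after 'suggest'.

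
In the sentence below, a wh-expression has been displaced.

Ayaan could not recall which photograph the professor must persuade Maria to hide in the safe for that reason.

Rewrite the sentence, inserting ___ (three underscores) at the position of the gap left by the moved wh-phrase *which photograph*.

Ayaan could not recall which photograph the professor must persuade Maria to hide ___ in the safe for that reason.

In situ: The professor must persuade Maria to hide which photograph in the safe for that reason.
'which photograph' is the direct object of 'hide'. The gap is right after 'hide'.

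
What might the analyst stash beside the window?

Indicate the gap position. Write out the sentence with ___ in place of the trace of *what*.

Before movement: The analyst might stash what beside the window.
'what' functions as the direct object of 'stash'. The gap is right after 'stash'.

What might the analyst stash ___ beside the window?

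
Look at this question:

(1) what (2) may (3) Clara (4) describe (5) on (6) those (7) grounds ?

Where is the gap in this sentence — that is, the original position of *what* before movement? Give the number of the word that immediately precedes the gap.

4

Underlying clause: Clara may describe what on those grounds.
'what' is the direct object of 'describe'. Fronting leaves a gap immediately after 'describe':
What may Clara describe ___ on those grounds?
'describe' is word 4.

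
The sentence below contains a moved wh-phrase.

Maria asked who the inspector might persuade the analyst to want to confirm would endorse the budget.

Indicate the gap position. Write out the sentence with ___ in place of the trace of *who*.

Maria asked who the inspector might persuade the analyst to want to confirm ___ would endorse the budget.

Before movement: The inspector might persuade the analyst to want to confirm who would endorse the budget.
'who' functions as the subject of the clause embedded under 'confirm'. The gap is right after 'confirm'.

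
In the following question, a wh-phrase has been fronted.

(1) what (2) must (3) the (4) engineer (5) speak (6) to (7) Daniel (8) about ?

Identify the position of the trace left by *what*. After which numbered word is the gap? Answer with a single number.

8

Before movement: The engineer must speak to Daniel about what.
'what' functions as the object of the preposition 'about'. Fronting leaves a gap immediately after 'about':
What must the engineer speak to Daniel about ___?
'about' is word 8.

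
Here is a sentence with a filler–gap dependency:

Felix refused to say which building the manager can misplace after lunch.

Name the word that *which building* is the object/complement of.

Pre-movement form: The manager can misplace which building after lunch.
'which building' functions as the direct object of 'misplace'. Wh-movement fronts it, leaving a gap right after 'misplace':
Felix refused to say which building the manager can misplace ___ after lunch.

misplace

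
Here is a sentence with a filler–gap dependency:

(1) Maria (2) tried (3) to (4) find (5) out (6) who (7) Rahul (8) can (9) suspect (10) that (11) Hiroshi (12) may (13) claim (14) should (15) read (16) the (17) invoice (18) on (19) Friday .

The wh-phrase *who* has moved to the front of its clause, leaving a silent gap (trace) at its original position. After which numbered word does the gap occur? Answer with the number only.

13

Before movement: Rahul can suspect that Hiroshi may claim who should read the invoice on Friday.
'who' is the subject of the clause embedded under 'claim'. Wh-movement fronts it, leaving a gap right after 'claim':
Maria tried to find out who Rahul can suspect that Hiroshi may claim ___ should read the invoice on Friday.
'claim' is word 13.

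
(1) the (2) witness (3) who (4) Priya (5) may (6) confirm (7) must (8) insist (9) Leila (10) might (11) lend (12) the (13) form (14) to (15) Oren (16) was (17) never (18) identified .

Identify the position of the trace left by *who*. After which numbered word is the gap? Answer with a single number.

'who' is the subject of the clause embedded under 'confirm'. Fronting leaves a gap immediately after 'confirm':
The witness who Priya may confirm ___ must insist Leila might lend the form to Oren was never identified.
'confirm' is word 6.

6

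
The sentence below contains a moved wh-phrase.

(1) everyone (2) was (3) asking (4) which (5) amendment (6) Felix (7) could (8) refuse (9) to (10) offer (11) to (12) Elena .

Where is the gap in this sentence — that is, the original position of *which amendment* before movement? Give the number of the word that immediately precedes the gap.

10

Underlying clause: Felix could refuse to offer which amendment to Elena.
'which amendment' functions as the direct object of 'offer'. Fronting leaves a gap immediately after 'offer':
Everyone was asking which amendment Felix could refuse to offer ___ to Elena.
'offer' is word 10.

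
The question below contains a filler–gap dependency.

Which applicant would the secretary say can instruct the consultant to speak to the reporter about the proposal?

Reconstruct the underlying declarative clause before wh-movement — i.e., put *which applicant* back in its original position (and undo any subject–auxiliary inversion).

The filler 'which applicant' is interpreted as the subject of the clause embedded under 'say'. It moves to the left edge, and the trace sits right after 'say':
Which applicant would the secretary say ___ can instruct the consultant to speak to the reporter about the proposal?

The secretary would say which applicant can instruct the consultant to speak to the reporter about the proposal.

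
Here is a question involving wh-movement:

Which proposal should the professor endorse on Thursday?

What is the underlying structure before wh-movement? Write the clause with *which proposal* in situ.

The professor should endorse which proposal on Thursday.

The filler 'which proposal' is interpreted as the direct object of 'endorse'. Fronting leaves a gap immediately after 'endorse':
Which proposal should the professor endorse ___ on Thursday?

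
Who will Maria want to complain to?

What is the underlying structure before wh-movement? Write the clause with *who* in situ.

Maria will want to complain to who.

The filler 'who' is interpreted as the object of the preposition 'to'. Fronting leaves a gap immediately after 'to':
Who will Maria want to complain to ___?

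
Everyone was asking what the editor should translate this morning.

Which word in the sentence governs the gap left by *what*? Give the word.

translate

Pre-movement form: The editor should translate what this morning.
'what' is the direct object of 'translate'. It moves to the left edge, and the trace sits right after 'translate':
Everyone was asking what the editor should translate ___ this morning.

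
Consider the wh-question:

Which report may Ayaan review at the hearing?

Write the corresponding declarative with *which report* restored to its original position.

The filler 'which report' is interpreted as the direct object of 'review'. Wh-movement fronts it, leaving a gap right after 'review':
Which report may Ayaan review ___ at the hearing?

Ayaan may review which report at the hearing.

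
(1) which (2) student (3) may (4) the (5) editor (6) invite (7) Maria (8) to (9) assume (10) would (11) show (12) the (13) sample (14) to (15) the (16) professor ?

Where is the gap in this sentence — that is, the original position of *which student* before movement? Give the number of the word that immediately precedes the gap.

9

Before movement: The editor may invite Maria to assume which student would show the sample to the professor.
'which student' is the subject of the clause embedded under 'assume'. Wh-movement fronts it, leaving a gap right after 'assume':
Which student may the editor invite Maria to assume ___ would show the sample to the professor?
'assume' is word 9.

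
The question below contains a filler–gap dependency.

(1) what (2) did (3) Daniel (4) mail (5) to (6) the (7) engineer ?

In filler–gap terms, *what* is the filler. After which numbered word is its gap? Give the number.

4

In situ: Daniel did mail what to the engineer.
'what' functions as the direct object of 'mail'. It moves to the left edge, and the trace sits right after 'mail':
What did Daniel mail ___ to the engineer?
'mail' is word 4.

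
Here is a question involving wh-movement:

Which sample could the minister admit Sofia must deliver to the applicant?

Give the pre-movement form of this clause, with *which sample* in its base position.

The minister could admit Sofia must deliver which sample to the applicant.

'which sample' functions as the direct object of 'deliver'. Wh-movement fronts it, leaving a gap right after 'deliver':
Which sample could the minister admit Sofia must deliver ___ to the applicant?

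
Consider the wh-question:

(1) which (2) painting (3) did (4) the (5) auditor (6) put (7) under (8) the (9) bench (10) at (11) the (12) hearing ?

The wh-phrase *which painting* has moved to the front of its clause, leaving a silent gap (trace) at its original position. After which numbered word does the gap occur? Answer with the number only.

In situ: The auditor did put which painting under the bench at the hearing.
'which painting' is the direct object of 'put'. Wh-movement fronts it, leaving a gap right after 'put':
Which painting did the auditor put ___ under the bench at the hearing?
'put' is word 6.

6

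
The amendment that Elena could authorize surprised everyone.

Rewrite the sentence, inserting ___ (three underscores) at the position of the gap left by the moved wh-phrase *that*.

The amendment that Elena could authorize ___ surprised everyone.

'that' functions as the direct object of 'authorize'. The gap is right after 'authorize'.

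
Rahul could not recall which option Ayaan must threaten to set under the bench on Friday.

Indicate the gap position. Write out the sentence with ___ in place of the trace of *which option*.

Rahul could not recall which option Ayaan must threaten to set ___ under the bench on Friday.

Pre-movement form: Ayaan must threaten to set which option under the bench on Friday.
The filler 'which option' is interpreted as the direct object of 'set'. The gap is right after 'set'.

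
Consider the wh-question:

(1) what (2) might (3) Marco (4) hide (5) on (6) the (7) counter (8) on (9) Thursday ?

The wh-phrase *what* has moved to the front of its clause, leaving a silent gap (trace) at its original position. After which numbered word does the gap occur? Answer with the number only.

4

Before movement: Marco might hide what on the counter on Thursday.
'what' functions as the direct object of 'hide'. Fronting leaves a gap immediately after 'hide':
What might Marco hide ___ on the counter on Thursday?
'hide' is word 4.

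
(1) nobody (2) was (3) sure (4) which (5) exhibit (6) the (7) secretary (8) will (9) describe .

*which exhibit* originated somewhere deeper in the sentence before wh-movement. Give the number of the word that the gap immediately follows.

Pre-movement form: The secretary will describe which exhibit.
'which exhibit' is the direct object of 'describe'. Fronting leaves a gap immediately after 'describe':
Nobody was sure which exhibit the secretary will describe ___.
'describe' is word 9.

9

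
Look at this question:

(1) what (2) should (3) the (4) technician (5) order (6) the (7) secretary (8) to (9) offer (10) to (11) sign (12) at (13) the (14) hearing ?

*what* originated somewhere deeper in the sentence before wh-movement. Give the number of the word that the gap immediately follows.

Underlying clause: The technician should order the secretary to offer to sign what at the hearing.
'what' is the direct object of 'sign'. Wh-movement fronts it, leaving a gap right after 'sign':
What should the technician order the secretary to offer to sign ___ at the hearing?
'sign' is word 11.

11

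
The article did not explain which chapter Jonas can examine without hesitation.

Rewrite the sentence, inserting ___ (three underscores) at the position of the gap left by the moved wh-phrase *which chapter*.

In situ: Jonas can examine which chapter without hesitation.
'which chapter' functions as the direct object of 'examine'. The gap is right after 'examine'.

The article did not explain which chapter Jonas can examine ___ without hesitation.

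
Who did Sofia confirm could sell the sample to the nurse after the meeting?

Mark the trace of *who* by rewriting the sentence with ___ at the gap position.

Pre-movement form: Sofia did confirm who could sell the sample to the nurse after the meeting.
The filler 'who' is interpreted as the subject of the clause embedded under 'confirm'. The gap is right after 'confirm'.

Who did Sofia confirm ___ could sell the sample to the nurse after the meeting?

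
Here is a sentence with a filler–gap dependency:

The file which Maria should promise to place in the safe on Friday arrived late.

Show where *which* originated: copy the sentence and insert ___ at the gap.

The file which Maria should promise to place ___ in the safe on Friday arrived late.

The filler 'which' is interpreted as the direct object of 'place'. The gap is right after 'place'.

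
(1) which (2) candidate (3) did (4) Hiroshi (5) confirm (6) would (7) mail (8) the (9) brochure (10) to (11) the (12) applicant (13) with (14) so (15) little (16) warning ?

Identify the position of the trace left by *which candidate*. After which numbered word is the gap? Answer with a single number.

5

Underlying clause: Hiroshi did confirm which candidate would mail the brochure to the applicant with so little warning.
'which candidate' functions as the subject of the clause embedded under 'confirm'. Fronting leaves a gap immediately after 'confirm':
Which candidate did Hiroshi confirm ___ would mail the brochure to the applicant with so little warning?
'confirm' is word 5.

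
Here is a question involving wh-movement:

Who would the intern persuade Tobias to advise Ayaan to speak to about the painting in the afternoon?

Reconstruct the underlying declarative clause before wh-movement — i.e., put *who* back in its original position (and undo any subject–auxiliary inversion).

The filler 'who' is interpreted as the object of the preposition 'to'. Wh-movement fronts it, leaving a gap right after 'to':
Who would the intern persuade Tobias to advise Ayaan to speak to ___ about the painting in the afternoon?

The intern would persuade Tobias to advise Ayaan to speak to who about the painting in the afternoon.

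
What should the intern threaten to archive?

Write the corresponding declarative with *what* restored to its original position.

'what' is the direct object of 'archive'. Fronting leaves a gap immediately after 'archive':
What should the intern threaten to archive ___?

The intern should threaten to archive what.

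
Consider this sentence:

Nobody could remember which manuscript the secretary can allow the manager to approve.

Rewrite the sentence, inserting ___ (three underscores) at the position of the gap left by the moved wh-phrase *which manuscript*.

Nobody could remember which manuscript the secretary can allow the manager to approve ___.

Pre-movement form: The secretary can allow the manager to approve which manuscript.
'which manuscript' is the direct object of 'approve'. The gap is right after 'approve'.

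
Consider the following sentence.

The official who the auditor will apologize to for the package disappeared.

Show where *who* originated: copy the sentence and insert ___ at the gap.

'who' is the object of the preposition 'to'. The gap is right after 'to'.

The official who the auditor will apologize to ___ for the package disappeared.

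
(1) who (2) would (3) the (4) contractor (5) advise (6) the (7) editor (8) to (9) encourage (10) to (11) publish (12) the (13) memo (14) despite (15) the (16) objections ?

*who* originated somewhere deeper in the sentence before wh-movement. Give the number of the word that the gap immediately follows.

Underlying clause: The contractor would advise the editor to encourage who to publish the memo despite the objections.
'who' functions as the direct object of 'encourage'. It moves to the left edge, and the trace sits right after 'encourage':
Who would the contractor advise the editor to encourage ___ to publish the memo despite the objections?
'encourage' is word 9.

9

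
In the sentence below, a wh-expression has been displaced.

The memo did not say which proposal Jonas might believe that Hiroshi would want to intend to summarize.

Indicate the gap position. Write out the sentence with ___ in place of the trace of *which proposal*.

Before movement: Jonas might believe that Hiroshi would want to intend to summarize which proposal.
'which proposal' is the direct object of 'summarize'. The gap is right after 'summarize'.

The memo did not say which proposal Jonas might believe that Hiroshi would want to intend to summarize ___.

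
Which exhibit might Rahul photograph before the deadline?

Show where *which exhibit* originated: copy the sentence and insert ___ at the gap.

Before movement: Rahul might photograph which exhibit before the deadline.
'which exhibit' functions as the direct object of 'photograph'. The gap is right after 'photograph'.

Which exhibit might Rahul photograph ___ before the deadline?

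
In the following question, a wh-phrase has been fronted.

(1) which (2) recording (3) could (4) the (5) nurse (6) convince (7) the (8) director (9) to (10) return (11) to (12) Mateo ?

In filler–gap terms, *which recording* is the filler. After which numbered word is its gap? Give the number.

Pre-movement form: The nurse could convince the director to return which recording to Mateo.
The filler 'which recording' is interpreted as the direct object of 'return'. Wh-movement fronts it, leaving a gap right after 'return':
Which recording could the nurse convince the director to return ___ to Mateo?
'return' is word 10.

10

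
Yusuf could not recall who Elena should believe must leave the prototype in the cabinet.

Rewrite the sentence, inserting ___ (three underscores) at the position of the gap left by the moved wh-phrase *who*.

In situ: Elena should believe who must leave the prototype in the cabinet.
The filler 'who' is interpreted as the subject of the clause embedded under 'believe'. The gap is right after 'believe'.

Yusuf could not recall who Elena should believe ___ must leave the prototype in the cabinet.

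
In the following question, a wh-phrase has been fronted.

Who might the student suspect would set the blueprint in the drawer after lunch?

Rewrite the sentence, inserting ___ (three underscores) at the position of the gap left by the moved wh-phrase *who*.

In situ: The student might suspect who would set the blueprint in the drawer after lunch.
The filler 'who' is interpreted as the subject of the clause embedded under 'suspect'. The gap is right after 'suspect'.

Who might the student suspect ___ would set the blueprint in the drawer after lunch?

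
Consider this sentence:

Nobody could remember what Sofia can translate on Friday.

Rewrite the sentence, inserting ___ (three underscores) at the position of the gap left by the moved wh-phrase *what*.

Nobody could remember what Sofia can translate ___ on Friday.

Underlying clause: Sofia can translate what on Friday.
'what' functions as the direct object of 'translate'. The gap is right after 'translate'.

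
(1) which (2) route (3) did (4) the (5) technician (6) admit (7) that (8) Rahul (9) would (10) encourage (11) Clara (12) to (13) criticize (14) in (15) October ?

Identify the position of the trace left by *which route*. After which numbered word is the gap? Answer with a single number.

In situ: The technician did admit that Rahul would encourage Clara to criticize which route in October.
'which route' functions as the direct object of 'criticize'. It moves to the left edge, and the trace sits right after 'criticize':
Which route did the technician admit that Rahul would encourage Clara to criticize ___ in October?
'criticize' is word 13.

13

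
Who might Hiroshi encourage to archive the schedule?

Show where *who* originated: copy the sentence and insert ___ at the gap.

Who might Hiroshi encourage ___ to archive the schedule?

Pre-movement form: Hiroshi might encourage who to archive the schedule.
The filler 'who' is interpreted as the direct object of 'encourage'. The gap is right after 'encourage'.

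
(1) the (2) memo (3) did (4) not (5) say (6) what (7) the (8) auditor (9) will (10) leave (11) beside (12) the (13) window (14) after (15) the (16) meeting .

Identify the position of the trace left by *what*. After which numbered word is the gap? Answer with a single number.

10

Before movement: The auditor will leave what beside the window after the meeting.
The filler 'what' is interpreted as the direct object of 'leave'. Fronting leaves a gap immediately after 'leave':
The memo did not say what the auditor will leave ___ beside the window after the meeting.
'leave' is word 10.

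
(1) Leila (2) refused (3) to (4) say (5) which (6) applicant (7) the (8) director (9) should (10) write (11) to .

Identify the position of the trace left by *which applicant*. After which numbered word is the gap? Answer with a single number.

11

Underlying clause: The director should write to which applicant.
The filler 'which applicant' is interpreted as the object of the preposition 'to'. It moves to the left edge, and the trace sits right after 'to':
Leila refused to say which applicant the director should write to ___.
'to' is word 11.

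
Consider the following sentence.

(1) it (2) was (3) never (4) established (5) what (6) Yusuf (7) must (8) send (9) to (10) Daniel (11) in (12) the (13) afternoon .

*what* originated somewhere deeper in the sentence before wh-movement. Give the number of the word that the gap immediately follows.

Before movement: Yusuf must send what to Daniel in the afternoon.
'what' functions as the direct object of 'send'. Fronting leaves a gap immediately after 'send':
It was never established what Yusuf must send ___ to Daniel in the afternoon.
'send' is word 8.

8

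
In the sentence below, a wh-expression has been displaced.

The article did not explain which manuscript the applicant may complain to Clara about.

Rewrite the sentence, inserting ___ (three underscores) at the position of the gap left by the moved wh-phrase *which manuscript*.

The article did not explain which manuscript the applicant may complain to Clara about ___.

Pre-movement form: The applicant may complain to Clara about which manuscript.
'which manuscript' is the object of the preposition 'about'. The gap is right after 'about'.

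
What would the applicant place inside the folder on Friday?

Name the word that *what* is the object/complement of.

Underlying clause: The applicant would place what inside the folder on Friday.
'what' is the direct object of 'place'. Fronting leaves a gap immediately after 'place':
What would the applicant place ___ inside the folder on Friday?

place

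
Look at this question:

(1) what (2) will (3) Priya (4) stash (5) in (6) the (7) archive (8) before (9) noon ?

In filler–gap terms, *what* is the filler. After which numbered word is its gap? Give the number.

Pre-movement form: Priya will stash what in the archive before noon.
'what' functions as the direct object of 'stash'. It moves to the left edge, and the trace sits right after 'stash':
What will Priya stash ___ in the archive before noon?
'stash' is word 4.

4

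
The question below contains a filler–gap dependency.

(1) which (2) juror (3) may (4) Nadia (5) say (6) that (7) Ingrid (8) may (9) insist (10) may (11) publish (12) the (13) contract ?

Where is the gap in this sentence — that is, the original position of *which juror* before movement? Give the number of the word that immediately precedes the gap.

9

Pre-movement form: Nadia may say that Ingrid may insist which juror may publish the contract.
'which juror' functions as the subject of the clause embedded under 'insist'. Wh-movement fronts it, leaving a gap right after 'insist':
Which juror may Nadia say that Ingrid may insist ___ may publish the contract?
'insist' is word 9.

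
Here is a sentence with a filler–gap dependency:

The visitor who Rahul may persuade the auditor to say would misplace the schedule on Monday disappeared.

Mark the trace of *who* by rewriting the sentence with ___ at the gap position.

'who' is the subject of the clause embedded under 'say'. The gap is right after 'say'.

The visitor who Rahul may persuade the auditor to say ___ would misplace the schedule on Monday disappeared.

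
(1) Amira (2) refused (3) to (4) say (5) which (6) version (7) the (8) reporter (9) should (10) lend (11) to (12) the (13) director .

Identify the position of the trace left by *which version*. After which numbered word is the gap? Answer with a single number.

Underlying clause: The reporter should lend which version to the director.
The filler 'which version' is interpreted as the direct object of 'lend'. Wh-movement fronts it, leaving a gap right after 'lend':
Amira refused to say which version the reporter should lend ___ to the director.
'lend' is word 10.

10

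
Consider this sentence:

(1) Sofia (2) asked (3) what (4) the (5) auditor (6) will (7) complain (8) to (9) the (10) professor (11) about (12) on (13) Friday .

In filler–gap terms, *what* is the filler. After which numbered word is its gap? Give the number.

11

Underlying clause: The auditor will complain to the professor about what on Friday.
'what' functions as the object of the preposition 'about'. It moves to the left edge, and the trace sits right after 'about':
Sofia asked what the auditor will complain to the professor about ___ on Friday.
'about' is word 11.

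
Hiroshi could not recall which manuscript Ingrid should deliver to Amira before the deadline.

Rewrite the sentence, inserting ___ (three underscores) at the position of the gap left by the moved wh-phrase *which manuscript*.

Pre-movement form: Ingrid should deliver which manuscript to Amira before the deadline.
'which manuscript' functions as the direct object of 'deliver'. The gap is right after 'deliver'.

Hiroshi could not recall which manuscript Ingrid should deliver ___ to Amira before the deadline.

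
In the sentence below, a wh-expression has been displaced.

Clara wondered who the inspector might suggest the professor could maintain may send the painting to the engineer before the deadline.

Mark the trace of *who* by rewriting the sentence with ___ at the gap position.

Before movement: The inspector might suggest the professor could maintain who may send the painting to the engineer before the deadline.
'who' is the subject of the clause embedded under 'maintain'. The gap is right after 'maintain'.

Clara wondered who the inspector might suggest the professor could maintain ___ may send the painting to the engineer before the deadline.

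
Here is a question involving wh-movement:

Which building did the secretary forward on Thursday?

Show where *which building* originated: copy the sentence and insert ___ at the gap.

Which building did the secretary forward ___ on Thursday?

Pre-movement form: The secretary did forward which building on Thursday.
The filler 'which building' is interpreted as the direct object of 'forward'. The gap is right after 'forward'.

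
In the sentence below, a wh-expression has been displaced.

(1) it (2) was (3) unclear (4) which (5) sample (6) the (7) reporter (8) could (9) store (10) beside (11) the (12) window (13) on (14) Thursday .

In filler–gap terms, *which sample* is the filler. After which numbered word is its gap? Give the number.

Before movement: The reporter could store which sample beside the window on Thursday.
'which sample' functions as the direct object of 'store'. It moves to the left edge, and the trace sits right after 'store':
It was unclear which sample the reporter could store ___ beside the window on Thursday.
'store' is word 9.

9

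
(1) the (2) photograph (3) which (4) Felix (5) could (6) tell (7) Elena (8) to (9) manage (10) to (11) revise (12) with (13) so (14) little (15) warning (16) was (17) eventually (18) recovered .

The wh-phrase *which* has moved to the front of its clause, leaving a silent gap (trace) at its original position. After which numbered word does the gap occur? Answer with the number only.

The filler 'which' is interpreted as the direct object of 'revise'. Wh-movement fronts it, leaving a gap right after 'revise':
The photograph which Felix could tell Elena to manage to revise ___ with so little warning was eventually recovered.
'revise' is word 11.

11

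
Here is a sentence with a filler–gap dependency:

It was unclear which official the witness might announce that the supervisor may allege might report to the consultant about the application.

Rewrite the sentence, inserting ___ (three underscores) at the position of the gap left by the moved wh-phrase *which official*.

Underlying clause: The witness might announce that the supervisor may allege which official might report to the consultant about the application.
'which official' is the subject of the clause embedded under 'allege'. The gap is right after 'allege'.

It was unclear which official the witness might announce that the supervisor may allege ___ might report to the consultant about the application.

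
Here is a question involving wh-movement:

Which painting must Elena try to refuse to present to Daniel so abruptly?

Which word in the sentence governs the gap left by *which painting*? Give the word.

Before movement: Elena must try to refuse to present which painting to Daniel so abruptly.
'which painting' functions as the direct object of 'present'. Wh-movement fronts it, leaving a gap right after 'present':
Which painting must Elena try to refuse to present ___ to Daniel so abruptly?

present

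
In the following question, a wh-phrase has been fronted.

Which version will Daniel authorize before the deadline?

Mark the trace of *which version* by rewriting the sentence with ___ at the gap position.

Which version will Daniel authorize ___ before the deadline?

Pre-movement form: Daniel will authorize which version before the deadline.
'which version' is the direct object of 'authorize'. The gap is right after 'authorize'.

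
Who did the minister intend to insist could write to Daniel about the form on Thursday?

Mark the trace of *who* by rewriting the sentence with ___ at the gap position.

Who did the minister intend to insist ___ could write to Daniel about the form on Thursday?

In situ: The minister did intend to insist who could write to Daniel about the form on Thursday.
'who' functions as the subject of the clause embedded under 'insist'. The gap is right after 'insist'.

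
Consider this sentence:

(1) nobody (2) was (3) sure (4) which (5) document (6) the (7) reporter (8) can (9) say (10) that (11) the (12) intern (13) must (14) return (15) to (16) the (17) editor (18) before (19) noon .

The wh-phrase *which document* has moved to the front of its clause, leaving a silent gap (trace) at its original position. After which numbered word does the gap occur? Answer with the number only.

Before movement: The reporter can say that the intern must return which document to the editor before noon.
'which document' functions as the direct object of 'return'. Wh-movement fronts it, leaving a gap right after 'return':
Nobody was sure which document the reporter can say that the intern must return ___ to the editor before noon.
'return' is word 14.

14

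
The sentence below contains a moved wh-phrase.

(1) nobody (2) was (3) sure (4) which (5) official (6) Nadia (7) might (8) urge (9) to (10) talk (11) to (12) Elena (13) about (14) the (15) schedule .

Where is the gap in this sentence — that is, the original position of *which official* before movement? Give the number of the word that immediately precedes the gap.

Pre-movement form: Nadia might urge which official to talk to Elena about the schedule.
'which official' functions as the direct object of 'urge'. Fronting leaves a gap immediately after 'urge':
Nobody was sure which official Nadia might urge ___ to talk to Elena about the schedule.
'urge' is word 8.

8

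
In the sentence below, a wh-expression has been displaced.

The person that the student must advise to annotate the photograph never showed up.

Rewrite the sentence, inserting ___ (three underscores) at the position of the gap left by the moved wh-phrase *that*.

'that' functions as the direct object of 'advise'. The gap is right after 'advise'.

The person that the student must advise ___ to annotate the photograph never showed up.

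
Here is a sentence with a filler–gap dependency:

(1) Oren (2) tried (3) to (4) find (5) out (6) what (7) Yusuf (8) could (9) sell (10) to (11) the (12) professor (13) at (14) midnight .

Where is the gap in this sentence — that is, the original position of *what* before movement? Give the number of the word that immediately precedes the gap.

In situ: Yusuf could sell what to the professor at midnight.
The filler 'what' is interpreted as the direct object of 'sell'. It moves to the left edge, and the trace sits right after 'sell':
Oren tried to find out what Yusuf could sell ___ to the professor at midnight.
'sell' is word 9.

9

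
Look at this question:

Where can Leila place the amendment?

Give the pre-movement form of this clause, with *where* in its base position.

Leila can place the amendment where.

'where' functions as the locative complement of 'place'. Fronting leaves a gap immediately after 'amendment':
Where can Leila place the amendment ___?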